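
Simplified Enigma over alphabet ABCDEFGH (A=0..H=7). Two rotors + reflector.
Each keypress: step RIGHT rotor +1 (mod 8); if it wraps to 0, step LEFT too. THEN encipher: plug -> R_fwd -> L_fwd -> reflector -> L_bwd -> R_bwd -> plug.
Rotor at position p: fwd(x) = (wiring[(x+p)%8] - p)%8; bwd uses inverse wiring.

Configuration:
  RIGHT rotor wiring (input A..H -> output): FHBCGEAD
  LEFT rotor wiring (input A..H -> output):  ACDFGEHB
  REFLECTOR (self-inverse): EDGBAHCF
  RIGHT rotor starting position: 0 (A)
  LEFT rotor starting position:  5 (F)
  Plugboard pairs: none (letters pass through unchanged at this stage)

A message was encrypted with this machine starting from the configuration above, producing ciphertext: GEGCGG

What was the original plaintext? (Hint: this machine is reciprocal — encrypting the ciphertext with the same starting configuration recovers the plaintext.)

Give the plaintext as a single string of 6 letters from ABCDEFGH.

Char 1 ('G'): step: R->1, L=5; G->plug->G->R->C->L->E->refl->A->L'->G->R'->A->plug->A
Char 2 ('E'): step: R->2, L=5; E->plug->E->R->G->L->A->refl->E->L'->C->R'->D->plug->D
Char 3 ('G'): step: R->3, L=5; G->plug->G->R->E->L->F->refl->H->L'->A->R'->E->plug->E
Char 4 ('C'): step: R->4, L=5; C->plug->C->R->E->L->F->refl->H->L'->A->R'->B->plug->B
Char 5 ('G'): step: R->5, L=5; G->plug->G->R->F->L->G->refl->C->L'->B->R'->H->plug->H
Char 6 ('G'): step: R->6, L=5; G->plug->G->R->A->L->H->refl->F->L'->E->R'->F->plug->F

Answer: ADEBHF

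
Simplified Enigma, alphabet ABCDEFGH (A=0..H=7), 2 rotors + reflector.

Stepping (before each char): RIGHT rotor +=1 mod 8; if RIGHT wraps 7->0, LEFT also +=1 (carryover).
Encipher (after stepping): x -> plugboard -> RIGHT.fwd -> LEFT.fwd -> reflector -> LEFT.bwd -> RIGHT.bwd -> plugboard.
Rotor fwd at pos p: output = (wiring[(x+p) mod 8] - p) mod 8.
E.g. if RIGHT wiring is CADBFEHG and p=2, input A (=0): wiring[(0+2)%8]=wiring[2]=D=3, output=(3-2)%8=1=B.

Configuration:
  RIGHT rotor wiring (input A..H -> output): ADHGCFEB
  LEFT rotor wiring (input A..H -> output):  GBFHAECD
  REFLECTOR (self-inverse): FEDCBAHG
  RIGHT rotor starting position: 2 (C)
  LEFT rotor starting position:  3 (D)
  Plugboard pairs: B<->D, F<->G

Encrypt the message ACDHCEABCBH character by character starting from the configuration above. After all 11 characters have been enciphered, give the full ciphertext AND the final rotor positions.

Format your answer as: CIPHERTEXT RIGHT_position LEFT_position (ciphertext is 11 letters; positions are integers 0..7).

Char 1 ('A'): step: R->3, L=3; A->plug->A->R->D->L->H->refl->G->L'->G->R'->E->plug->E
Char 2 ('C'): step: R->4, L=3; C->plug->C->R->A->L->E->refl->B->L'->C->R'->H->plug->H
Char 3 ('D'): step: R->5, L=3; D->plug->B->R->H->L->C->refl->D->L'->F->R'->H->plug->H
Char 4 ('H'): step: R->6, L=3; H->plug->H->R->H->L->C->refl->D->L'->F->R'->D->plug->B
Char 5 ('C'): step: R->7, L=3; C->plug->C->R->E->L->A->refl->F->L'->B->R'->B->plug->D
Char 6 ('E'): step: R->0, L->4 (L advanced); E->plug->E->R->C->L->G->refl->H->L'->D->R'->B->plug->D
Char 7 ('A'): step: R->1, L=4; A->plug->A->R->C->L->G->refl->H->L'->D->R'->F->plug->G
Char 8 ('B'): step: R->2, L=4; B->plug->D->R->D->L->H->refl->G->L'->C->R'->E->plug->E
Char 9 ('C'): step: R->3, L=4; C->plug->C->R->C->L->G->refl->H->L'->D->R'->A->plug->A
Char 10 ('B'): step: R->4, L=4; B->plug->D->R->F->L->F->refl->A->L'->B->R'->B->plug->D
Char 11 ('H'): step: R->5, L=4; H->plug->H->R->F->L->F->refl->A->L'->B->R'->G->plug->F
Final: ciphertext=EHHBDDGEADF, RIGHT=5, LEFT=4

Answer: EHHBDDGEADF 5 4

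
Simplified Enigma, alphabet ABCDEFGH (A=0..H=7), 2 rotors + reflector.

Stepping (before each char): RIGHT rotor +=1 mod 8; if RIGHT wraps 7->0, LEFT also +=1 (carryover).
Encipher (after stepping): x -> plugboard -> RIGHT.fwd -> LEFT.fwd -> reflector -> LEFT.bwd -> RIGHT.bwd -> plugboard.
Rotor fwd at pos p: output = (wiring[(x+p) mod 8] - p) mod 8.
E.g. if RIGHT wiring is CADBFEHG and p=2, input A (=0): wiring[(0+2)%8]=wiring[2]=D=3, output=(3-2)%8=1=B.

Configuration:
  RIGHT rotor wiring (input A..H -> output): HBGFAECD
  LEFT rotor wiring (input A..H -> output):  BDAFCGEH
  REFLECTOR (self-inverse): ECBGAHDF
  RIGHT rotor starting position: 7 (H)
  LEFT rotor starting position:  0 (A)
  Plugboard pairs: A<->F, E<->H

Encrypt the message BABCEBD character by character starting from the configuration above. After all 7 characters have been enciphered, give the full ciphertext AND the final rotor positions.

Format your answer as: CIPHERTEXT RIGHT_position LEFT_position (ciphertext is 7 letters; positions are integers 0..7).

Answer: ACHAFCH 6 1

Derivation:
Char 1 ('B'): step: R->0, L->1 (L advanced); B->plug->B->R->B->L->H->refl->F->L'->E->R'->F->plug->A
Char 2 ('A'): step: R->1, L=1; A->plug->F->R->B->L->H->refl->F->L'->E->R'->C->plug->C
Char 3 ('B'): step: R->2, L=1; B->plug->B->R->D->L->B->refl->C->L'->A->R'->E->plug->H
Char 4 ('C'): step: R->3, L=1; C->plug->C->R->B->L->H->refl->F->L'->E->R'->F->plug->A
Char 5 ('E'): step: R->4, L=1; E->plug->H->R->B->L->H->refl->F->L'->E->R'->A->plug->F
Char 6 ('B'): step: R->5, L=1; B->plug->B->R->F->L->D->refl->G->L'->G->R'->C->plug->C
Char 7 ('D'): step: R->6, L=1; D->plug->D->R->D->L->B->refl->C->L'->A->R'->E->plug->H
Final: ciphertext=ACHAFCH, RIGHT=6, LEFT=1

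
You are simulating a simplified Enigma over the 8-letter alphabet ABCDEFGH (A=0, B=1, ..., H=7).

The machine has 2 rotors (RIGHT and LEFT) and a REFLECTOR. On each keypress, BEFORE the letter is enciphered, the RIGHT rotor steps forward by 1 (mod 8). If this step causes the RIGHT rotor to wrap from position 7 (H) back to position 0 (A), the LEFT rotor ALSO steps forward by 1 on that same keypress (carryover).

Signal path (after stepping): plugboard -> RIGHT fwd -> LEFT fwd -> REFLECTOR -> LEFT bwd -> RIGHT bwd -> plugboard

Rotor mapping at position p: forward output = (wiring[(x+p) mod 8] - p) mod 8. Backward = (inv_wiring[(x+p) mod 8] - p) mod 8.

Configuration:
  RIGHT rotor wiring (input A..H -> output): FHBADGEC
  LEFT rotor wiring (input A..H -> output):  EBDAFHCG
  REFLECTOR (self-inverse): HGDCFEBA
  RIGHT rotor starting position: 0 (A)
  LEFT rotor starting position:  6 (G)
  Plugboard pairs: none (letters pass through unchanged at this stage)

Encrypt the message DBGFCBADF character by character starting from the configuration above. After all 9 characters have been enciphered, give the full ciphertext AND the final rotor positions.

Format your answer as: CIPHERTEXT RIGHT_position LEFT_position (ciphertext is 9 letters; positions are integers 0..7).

Answer: CCBGGHHFG 1 7

Derivation:
Char 1 ('D'): step: R->1, L=6; D->plug->D->R->C->L->G->refl->B->L'->H->R'->C->plug->C
Char 2 ('B'): step: R->2, L=6; B->plug->B->R->G->L->H->refl->A->L'->B->R'->C->plug->C
Char 3 ('G'): step: R->3, L=6; G->plug->G->R->E->L->F->refl->E->L'->A->R'->B->plug->B
Char 4 ('F'): step: R->4, L=6; F->plug->F->R->D->L->D->refl->C->L'->F->R'->G->plug->G
Char 5 ('C'): step: R->5, L=6; C->plug->C->R->F->L->C->refl->D->L'->D->R'->G->plug->G
Char 6 ('B'): step: R->6, L=6; B->plug->B->R->E->L->F->refl->E->L'->A->R'->H->plug->H
Char 7 ('A'): step: R->7, L=6; A->plug->A->R->D->L->D->refl->C->L'->F->R'->H->plug->H
Char 8 ('D'): step: R->0, L->7 (L advanced); D->plug->D->R->A->L->H->refl->A->L'->G->R'->F->plug->F
Char 9 ('F'): step: R->1, L=7; F->plug->F->R->D->L->E->refl->F->L'->B->R'->G->plug->G
Final: ciphertext=CCBGGHHFG, RIGHT=1, LEFT=7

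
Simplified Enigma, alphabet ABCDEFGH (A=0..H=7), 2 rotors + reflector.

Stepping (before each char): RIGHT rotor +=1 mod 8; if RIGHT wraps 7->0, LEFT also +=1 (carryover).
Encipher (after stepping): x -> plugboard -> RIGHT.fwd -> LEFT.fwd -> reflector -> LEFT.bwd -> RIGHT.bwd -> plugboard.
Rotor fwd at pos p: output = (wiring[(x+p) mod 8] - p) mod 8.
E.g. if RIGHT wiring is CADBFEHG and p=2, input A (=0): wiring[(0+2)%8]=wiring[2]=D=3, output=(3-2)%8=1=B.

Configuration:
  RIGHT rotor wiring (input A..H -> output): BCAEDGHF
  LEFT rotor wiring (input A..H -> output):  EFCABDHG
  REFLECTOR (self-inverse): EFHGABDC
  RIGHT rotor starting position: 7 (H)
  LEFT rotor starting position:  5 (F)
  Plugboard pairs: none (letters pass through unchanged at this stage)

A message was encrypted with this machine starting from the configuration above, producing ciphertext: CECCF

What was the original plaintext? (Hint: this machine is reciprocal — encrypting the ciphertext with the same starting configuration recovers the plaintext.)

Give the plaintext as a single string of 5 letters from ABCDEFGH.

Answer: GCDHB

Derivation:
Char 1 ('C'): step: R->0, L->6 (L advanced); C->plug->C->R->A->L->B->refl->F->L'->H->R'->G->plug->G
Char 2 ('E'): step: R->1, L=6; E->plug->E->R->F->L->C->refl->H->L'->D->R'->C->plug->C
Char 3 ('C'): step: R->2, L=6; C->plug->C->R->B->L->A->refl->E->L'->E->R'->D->plug->D
Char 4 ('C'): step: R->3, L=6; C->plug->C->R->D->L->H->refl->C->L'->F->R'->H->plug->H
Char 5 ('F'): step: R->4, L=6; F->plug->F->R->G->L->D->refl->G->L'->C->R'->B->plug->B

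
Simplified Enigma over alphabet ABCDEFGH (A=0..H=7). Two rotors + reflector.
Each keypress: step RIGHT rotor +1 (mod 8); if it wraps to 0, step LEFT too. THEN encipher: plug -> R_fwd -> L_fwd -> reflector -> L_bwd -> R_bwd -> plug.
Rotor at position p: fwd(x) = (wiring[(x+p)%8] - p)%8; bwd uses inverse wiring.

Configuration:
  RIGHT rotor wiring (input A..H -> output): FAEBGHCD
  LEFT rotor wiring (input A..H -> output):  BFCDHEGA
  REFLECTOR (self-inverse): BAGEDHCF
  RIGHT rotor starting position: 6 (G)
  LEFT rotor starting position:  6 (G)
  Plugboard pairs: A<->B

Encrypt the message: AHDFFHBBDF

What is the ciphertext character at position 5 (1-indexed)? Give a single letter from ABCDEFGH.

Char 1 ('A'): step: R->7, L=6; A->plug->B->R->G->L->B->refl->A->L'->A->R'->G->plug->G
Char 2 ('H'): step: R->0, L->7 (L advanced); H->plug->H->R->D->L->D->refl->E->L'->E->R'->C->plug->C
Char 3 ('D'): step: R->1, L=7; D->plug->D->R->F->L->A->refl->B->L'->A->R'->C->plug->C
Char 4 ('F'): step: R->2, L=7; F->plug->F->R->B->L->C->refl->G->L'->C->R'->A->plug->B
Char 5 ('F'): step: R->3, L=7; F->plug->F->R->C->L->G->refl->C->L'->B->R'->H->plug->H

H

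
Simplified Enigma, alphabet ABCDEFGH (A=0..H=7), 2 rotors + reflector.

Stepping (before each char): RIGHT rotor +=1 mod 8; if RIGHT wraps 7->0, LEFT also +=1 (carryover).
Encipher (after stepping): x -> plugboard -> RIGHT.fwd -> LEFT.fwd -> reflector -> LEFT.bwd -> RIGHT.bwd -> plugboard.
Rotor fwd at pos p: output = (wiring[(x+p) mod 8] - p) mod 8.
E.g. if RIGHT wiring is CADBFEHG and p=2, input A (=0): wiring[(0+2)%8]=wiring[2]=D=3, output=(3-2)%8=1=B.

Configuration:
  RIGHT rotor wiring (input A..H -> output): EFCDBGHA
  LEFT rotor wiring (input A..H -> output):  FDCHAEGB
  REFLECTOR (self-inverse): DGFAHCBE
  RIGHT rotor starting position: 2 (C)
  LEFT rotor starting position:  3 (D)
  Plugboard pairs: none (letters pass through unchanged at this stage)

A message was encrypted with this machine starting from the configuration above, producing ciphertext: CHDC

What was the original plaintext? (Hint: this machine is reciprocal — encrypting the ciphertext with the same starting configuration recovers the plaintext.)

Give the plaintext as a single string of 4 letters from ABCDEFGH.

Answer: BEEG

Derivation:
Char 1 ('C'): step: R->3, L=3; C->plug->C->R->D->L->D->refl->A->L'->G->R'->B->plug->B
Char 2 ('H'): step: R->4, L=3; H->plug->H->R->H->L->H->refl->E->L'->A->R'->E->plug->E
Char 3 ('D'): step: R->5, L=3; D->plug->D->R->H->L->H->refl->E->L'->A->R'->E->plug->E
Char 4 ('C'): step: R->6, L=3; C->plug->C->R->G->L->A->refl->D->L'->D->R'->G->plug->G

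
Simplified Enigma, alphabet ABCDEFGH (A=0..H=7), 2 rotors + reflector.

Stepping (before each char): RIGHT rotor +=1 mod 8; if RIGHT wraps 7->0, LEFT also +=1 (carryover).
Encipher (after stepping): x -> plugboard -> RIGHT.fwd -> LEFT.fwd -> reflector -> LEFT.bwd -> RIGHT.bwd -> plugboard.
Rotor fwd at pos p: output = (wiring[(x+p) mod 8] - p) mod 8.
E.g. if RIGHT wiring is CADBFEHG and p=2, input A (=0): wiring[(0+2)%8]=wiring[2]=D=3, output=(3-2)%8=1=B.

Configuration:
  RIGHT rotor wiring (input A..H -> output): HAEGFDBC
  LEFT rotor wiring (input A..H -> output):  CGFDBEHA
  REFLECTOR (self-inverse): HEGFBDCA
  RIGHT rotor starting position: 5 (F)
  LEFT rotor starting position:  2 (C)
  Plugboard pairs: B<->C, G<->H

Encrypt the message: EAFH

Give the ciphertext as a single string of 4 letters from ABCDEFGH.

Answer: DDGA

Derivation:
Char 1 ('E'): step: R->6, L=2; E->plug->E->R->G->L->A->refl->H->L'->C->R'->D->plug->D
Char 2 ('A'): step: R->7, L=2; A->plug->A->R->D->L->C->refl->G->L'->F->R'->D->plug->D
Char 3 ('F'): step: R->0, L->3 (L advanced); F->plug->F->R->D->L->E->refl->B->L'->C->R'->H->plug->G
Char 4 ('H'): step: R->1, L=3; H->plug->G->R->B->L->G->refl->C->L'->H->R'->A->plug->A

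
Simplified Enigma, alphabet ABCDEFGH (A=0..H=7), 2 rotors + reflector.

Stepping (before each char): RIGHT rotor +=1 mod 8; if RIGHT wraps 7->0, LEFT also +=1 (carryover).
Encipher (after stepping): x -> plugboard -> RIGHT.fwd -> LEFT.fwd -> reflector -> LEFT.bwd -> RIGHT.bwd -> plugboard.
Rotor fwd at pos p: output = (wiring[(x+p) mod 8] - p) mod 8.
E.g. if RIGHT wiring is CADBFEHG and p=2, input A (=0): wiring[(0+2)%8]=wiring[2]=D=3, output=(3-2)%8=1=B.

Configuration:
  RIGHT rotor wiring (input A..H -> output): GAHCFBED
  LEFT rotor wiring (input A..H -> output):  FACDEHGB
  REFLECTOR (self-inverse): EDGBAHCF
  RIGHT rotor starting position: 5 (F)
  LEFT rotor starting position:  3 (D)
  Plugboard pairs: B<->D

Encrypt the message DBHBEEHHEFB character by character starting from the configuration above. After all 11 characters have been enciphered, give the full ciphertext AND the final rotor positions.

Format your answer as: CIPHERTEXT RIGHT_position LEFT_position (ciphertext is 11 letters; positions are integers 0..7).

Char 1 ('D'): step: R->6, L=3; D->plug->B->R->F->L->C->refl->G->L'->E->R'->F->plug->F
Char 2 ('B'): step: R->7, L=3; B->plug->D->R->A->L->A->refl->E->L'->C->R'->G->plug->G
Char 3 ('H'): step: R->0, L->4 (L advanced); H->plug->H->R->D->L->F->refl->H->L'->H->R'->C->plug->C
Char 4 ('B'): step: R->1, L=4; B->plug->D->R->E->L->B->refl->D->L'->B->R'->C->plug->C
Char 5 ('E'): step: R->2, L=4; E->plug->E->R->C->L->C->refl->G->L'->G->R'->H->plug->H
Char 6 ('E'): step: R->3, L=4; E->plug->E->R->A->L->A->refl->E->L'->F->R'->G->plug->G
Char 7 ('H'): step: R->4, L=4; H->plug->H->R->G->L->G->refl->C->L'->C->R'->E->plug->E
Char 8 ('H'): step: R->5, L=4; H->plug->H->R->A->L->A->refl->E->L'->F->R'->G->plug->G
Char 9 ('E'): step: R->6, L=4; E->plug->E->R->B->L->D->refl->B->L'->E->R'->F->plug->F
Char 10 ('F'): step: R->7, L=4; F->plug->F->R->G->L->G->refl->C->L'->C->R'->G->plug->G
Char 11 ('B'): step: R->0, L->5 (L advanced); B->plug->D->R->C->L->E->refl->A->L'->D->R'->H->plug->H
Final: ciphertext=FGCCHGEGFGH, RIGHT=0, LEFT=5

Answer: FGCCHGEGFGH 0 5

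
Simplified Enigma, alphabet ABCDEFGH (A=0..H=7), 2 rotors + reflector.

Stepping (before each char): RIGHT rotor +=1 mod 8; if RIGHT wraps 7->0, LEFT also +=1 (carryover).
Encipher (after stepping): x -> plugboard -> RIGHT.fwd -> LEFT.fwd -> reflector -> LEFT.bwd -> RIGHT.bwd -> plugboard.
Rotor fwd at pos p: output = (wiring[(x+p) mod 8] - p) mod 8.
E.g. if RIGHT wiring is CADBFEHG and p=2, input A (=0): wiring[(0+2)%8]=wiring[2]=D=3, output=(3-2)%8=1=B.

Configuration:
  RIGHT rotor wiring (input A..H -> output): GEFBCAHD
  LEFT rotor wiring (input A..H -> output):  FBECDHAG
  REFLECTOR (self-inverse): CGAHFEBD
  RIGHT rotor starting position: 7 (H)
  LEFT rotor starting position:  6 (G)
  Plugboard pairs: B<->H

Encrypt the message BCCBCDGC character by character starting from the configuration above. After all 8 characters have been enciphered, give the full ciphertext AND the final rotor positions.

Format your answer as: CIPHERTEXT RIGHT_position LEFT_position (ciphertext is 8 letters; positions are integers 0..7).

Answer: CHGABECF 7 7

Derivation:
Char 1 ('B'): step: R->0, L->7 (L advanced); B->plug->H->R->D->L->F->refl->E->L'->F->R'->C->plug->C
Char 2 ('C'): step: R->1, L=7; C->plug->C->R->A->L->H->refl->D->L'->E->R'->B->plug->H
Char 3 ('C'): step: R->2, L=7; C->plug->C->R->A->L->H->refl->D->L'->E->R'->G->plug->G
Char 4 ('B'): step: R->3, L=7; B->plug->H->R->C->L->C->refl->A->L'->G->R'->A->plug->A
Char 5 ('C'): step: R->4, L=7; C->plug->C->R->D->L->F->refl->E->L'->F->R'->H->plug->B
Char 6 ('D'): step: R->5, L=7; D->plug->D->R->B->L->G->refl->B->L'->H->R'->E->plug->E
Char 7 ('G'): step: R->6, L=7; G->plug->G->R->E->L->D->refl->H->L'->A->R'->C->plug->C
Char 8 ('C'): step: R->7, L=7; C->plug->C->R->F->L->E->refl->F->L'->D->R'->F->plug->F
Final: ciphertext=CHGABECF, RIGHT=7, LEFT=7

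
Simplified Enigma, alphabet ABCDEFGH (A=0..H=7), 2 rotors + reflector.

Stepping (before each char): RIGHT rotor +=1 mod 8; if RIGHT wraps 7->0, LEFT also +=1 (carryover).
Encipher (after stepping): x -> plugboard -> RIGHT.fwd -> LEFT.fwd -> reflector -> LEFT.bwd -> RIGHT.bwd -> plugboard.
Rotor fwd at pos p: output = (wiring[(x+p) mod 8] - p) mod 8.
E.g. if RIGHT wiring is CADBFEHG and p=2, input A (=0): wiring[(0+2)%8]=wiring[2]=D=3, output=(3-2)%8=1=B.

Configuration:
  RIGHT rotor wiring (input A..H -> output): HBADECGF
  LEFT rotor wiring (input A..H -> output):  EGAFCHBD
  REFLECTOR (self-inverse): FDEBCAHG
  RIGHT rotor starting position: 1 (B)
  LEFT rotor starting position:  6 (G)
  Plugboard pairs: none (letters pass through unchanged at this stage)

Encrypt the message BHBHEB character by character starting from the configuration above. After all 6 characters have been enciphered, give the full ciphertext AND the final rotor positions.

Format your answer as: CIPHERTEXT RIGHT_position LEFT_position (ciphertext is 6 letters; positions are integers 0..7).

Answer: FEGCFH 7 6

Derivation:
Char 1 ('B'): step: R->2, L=6; B->plug->B->R->B->L->F->refl->A->L'->D->R'->F->plug->F
Char 2 ('H'): step: R->3, L=6; H->plug->H->R->F->L->H->refl->G->L'->C->R'->E->plug->E
Char 3 ('B'): step: R->4, L=6; B->plug->B->R->G->L->E->refl->C->L'->E->R'->G->plug->G
Char 4 ('H'): step: R->5, L=6; H->plug->H->R->H->L->B->refl->D->L'->A->R'->C->plug->C
Char 5 ('E'): step: R->6, L=6; E->plug->E->R->C->L->G->refl->H->L'->F->R'->F->plug->F
Char 6 ('B'): step: R->7, L=6; B->plug->B->R->A->L->D->refl->B->L'->H->R'->H->plug->H
Final: ciphertext=FEGCFH, RIGHT=7, LEFT=6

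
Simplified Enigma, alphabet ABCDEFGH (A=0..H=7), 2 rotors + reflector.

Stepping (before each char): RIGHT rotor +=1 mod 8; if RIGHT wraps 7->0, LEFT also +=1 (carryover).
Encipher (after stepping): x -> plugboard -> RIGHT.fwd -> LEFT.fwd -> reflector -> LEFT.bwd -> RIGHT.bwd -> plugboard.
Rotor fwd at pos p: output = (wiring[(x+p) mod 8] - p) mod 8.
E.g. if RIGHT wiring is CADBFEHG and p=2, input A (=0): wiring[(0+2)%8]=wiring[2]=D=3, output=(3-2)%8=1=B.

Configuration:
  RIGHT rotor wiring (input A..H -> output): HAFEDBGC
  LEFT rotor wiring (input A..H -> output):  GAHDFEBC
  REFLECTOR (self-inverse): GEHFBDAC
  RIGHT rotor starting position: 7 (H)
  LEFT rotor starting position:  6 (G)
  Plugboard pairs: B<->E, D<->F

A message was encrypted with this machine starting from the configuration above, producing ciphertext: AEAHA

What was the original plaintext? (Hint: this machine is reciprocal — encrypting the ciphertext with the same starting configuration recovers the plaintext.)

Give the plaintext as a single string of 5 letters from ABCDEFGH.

Answer: DFGDG

Derivation:
Char 1 ('A'): step: R->0, L->7 (L advanced); A->plug->A->R->H->L->C->refl->H->L'->B->R'->F->plug->D
Char 2 ('E'): step: R->1, L=7; E->plug->B->R->E->L->E->refl->B->L'->C->R'->D->plug->F
Char 3 ('A'): step: R->2, L=7; A->plug->A->R->D->L->A->refl->G->L'->F->R'->G->plug->G
Char 4 ('H'): step: R->3, L=7; H->plug->H->R->C->L->B->refl->E->L'->E->R'->F->plug->D
Char 5 ('A'): step: R->4, L=7; A->plug->A->R->H->L->C->refl->H->L'->B->R'->G->plug->G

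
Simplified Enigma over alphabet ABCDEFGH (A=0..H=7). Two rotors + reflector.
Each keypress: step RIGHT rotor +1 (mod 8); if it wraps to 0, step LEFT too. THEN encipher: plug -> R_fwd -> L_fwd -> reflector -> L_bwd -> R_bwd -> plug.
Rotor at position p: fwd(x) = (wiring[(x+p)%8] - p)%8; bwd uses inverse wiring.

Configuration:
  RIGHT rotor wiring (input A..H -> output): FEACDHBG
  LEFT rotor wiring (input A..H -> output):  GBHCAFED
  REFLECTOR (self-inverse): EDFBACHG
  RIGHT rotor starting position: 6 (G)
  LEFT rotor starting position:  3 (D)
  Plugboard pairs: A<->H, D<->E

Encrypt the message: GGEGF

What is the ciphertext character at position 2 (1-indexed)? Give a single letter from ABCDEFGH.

Char 1 ('G'): step: R->7, L=3; G->plug->G->R->A->L->H->refl->G->L'->G->R'->B->plug->B
Char 2 ('G'): step: R->0, L->4 (L advanced); G->plug->G->R->B->L->B->refl->D->L'->G->R'->H->plug->A

A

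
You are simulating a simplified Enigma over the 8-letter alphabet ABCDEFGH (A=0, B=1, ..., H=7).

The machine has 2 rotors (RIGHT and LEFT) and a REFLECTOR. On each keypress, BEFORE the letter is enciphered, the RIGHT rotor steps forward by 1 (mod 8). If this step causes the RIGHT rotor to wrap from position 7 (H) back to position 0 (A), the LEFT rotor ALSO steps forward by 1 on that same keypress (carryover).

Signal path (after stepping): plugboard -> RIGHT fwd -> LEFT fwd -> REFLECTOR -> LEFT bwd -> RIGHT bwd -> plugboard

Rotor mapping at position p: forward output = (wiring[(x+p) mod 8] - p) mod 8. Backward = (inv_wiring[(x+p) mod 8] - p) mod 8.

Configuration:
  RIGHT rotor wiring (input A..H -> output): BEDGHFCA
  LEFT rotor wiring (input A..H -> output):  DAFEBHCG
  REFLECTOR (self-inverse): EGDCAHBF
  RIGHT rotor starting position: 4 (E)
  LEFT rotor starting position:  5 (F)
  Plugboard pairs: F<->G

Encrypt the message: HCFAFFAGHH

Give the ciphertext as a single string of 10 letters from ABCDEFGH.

Char 1 ('H'): step: R->5, L=5; H->plug->H->R->C->L->B->refl->G->L'->D->R'->C->plug->C
Char 2 ('C'): step: R->6, L=5; C->plug->C->R->D->L->G->refl->B->L'->C->R'->B->plug->B
Char 3 ('F'): step: R->7, L=5; F->plug->G->R->G->L->H->refl->F->L'->B->R'->A->plug->A
Char 4 ('A'): step: R->0, L->6 (L advanced); A->plug->A->R->B->L->A->refl->E->L'->A->R'->H->plug->H
Char 5 ('F'): step: R->1, L=6; F->plug->G->R->H->L->B->refl->G->L'->F->R'->C->plug->C
Char 6 ('F'): step: R->2, L=6; F->plug->G->R->H->L->B->refl->G->L'->F->R'->C->plug->C
Char 7 ('A'): step: R->3, L=6; A->plug->A->R->D->L->C->refl->D->L'->G->R'->F->plug->G
Char 8 ('G'): step: R->4, L=6; G->plug->F->R->A->L->E->refl->A->L'->B->R'->B->plug->B
Char 9 ('H'): step: R->5, L=6; H->plug->H->R->C->L->F->refl->H->L'->E->R'->D->plug->D
Char 10 ('H'): step: R->6, L=6; H->plug->H->R->H->L->B->refl->G->L'->F->R'->E->plug->E

Answer: CBAHCCGBDE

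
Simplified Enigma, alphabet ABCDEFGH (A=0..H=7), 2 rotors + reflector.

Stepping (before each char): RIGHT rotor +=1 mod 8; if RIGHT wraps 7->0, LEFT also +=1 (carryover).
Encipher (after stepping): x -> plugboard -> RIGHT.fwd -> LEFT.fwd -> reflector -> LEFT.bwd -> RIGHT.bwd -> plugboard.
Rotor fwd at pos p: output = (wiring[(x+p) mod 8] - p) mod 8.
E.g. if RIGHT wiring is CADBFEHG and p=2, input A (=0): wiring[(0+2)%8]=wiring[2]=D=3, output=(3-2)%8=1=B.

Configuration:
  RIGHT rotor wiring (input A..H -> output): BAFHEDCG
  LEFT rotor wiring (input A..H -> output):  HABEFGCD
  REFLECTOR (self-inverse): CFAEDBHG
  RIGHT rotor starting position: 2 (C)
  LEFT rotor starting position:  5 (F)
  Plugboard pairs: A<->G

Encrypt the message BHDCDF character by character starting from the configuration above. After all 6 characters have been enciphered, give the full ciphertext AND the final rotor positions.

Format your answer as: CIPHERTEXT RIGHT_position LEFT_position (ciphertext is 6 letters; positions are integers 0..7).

Answer: CBBEBD 0 6

Derivation:
Char 1 ('B'): step: R->3, L=5; B->plug->B->R->B->L->F->refl->B->L'->A->R'->C->plug->C
Char 2 ('H'): step: R->4, L=5; H->plug->H->R->D->L->C->refl->A->L'->H->R'->B->plug->B
Char 3 ('D'): step: R->5, L=5; D->plug->D->R->E->L->D->refl->E->L'->F->R'->B->plug->B
Char 4 ('C'): step: R->6, L=5; C->plug->C->R->D->L->C->refl->A->L'->H->R'->E->plug->E
Char 5 ('D'): step: R->7, L=5; D->plug->D->R->G->L->H->refl->G->L'->C->R'->B->plug->B
Char 6 ('F'): step: R->0, L->6 (L advanced); F->plug->F->R->D->L->C->refl->A->L'->H->R'->D->plug->D
Final: ciphertext=CBBEBD, RIGHT=0, LEFT=6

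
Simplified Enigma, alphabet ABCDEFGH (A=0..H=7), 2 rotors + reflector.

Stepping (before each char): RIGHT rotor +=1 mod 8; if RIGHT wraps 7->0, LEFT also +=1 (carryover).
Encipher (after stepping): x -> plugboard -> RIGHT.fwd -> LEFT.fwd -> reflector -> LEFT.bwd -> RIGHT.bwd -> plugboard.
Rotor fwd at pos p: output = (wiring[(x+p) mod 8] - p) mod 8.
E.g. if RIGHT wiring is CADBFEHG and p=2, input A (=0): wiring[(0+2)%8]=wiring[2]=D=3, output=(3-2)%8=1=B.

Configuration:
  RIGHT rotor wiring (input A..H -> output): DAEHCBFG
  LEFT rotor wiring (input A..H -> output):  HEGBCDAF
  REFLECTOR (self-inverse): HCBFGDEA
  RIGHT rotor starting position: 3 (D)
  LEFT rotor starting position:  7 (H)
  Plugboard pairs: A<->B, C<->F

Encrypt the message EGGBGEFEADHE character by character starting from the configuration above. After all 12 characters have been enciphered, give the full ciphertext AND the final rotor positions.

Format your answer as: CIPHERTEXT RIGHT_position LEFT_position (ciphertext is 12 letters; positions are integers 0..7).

Answer: CHBADFHBEAGH 7 0

Derivation:
Char 1 ('E'): step: R->4, L=7; E->plug->E->R->H->L->B->refl->C->L'->E->R'->F->plug->C
Char 2 ('G'): step: R->5, L=7; G->plug->G->R->C->L->F->refl->D->L'->F->R'->H->plug->H
Char 3 ('G'): step: R->6, L=7; G->plug->G->R->E->L->C->refl->B->L'->H->R'->A->plug->B
Char 4 ('B'): step: R->7, L=7; B->plug->A->R->H->L->B->refl->C->L'->E->R'->B->plug->A
Char 5 ('G'): step: R->0, L->0 (L advanced); G->plug->G->R->F->L->D->refl->F->L'->H->R'->D->plug->D
Char 6 ('E'): step: R->1, L=0; E->plug->E->R->A->L->H->refl->A->L'->G->R'->C->plug->F
Char 7 ('F'): step: R->2, L=0; F->plug->C->R->A->L->H->refl->A->L'->G->R'->H->plug->H
Char 8 ('E'): step: R->3, L=0; E->plug->E->R->D->L->B->refl->C->L'->E->R'->A->plug->B
Char 9 ('A'): step: R->4, L=0; A->plug->B->R->F->L->D->refl->F->L'->H->R'->E->plug->E
Char 10 ('D'): step: R->5, L=0; D->plug->D->R->G->L->A->refl->H->L'->A->R'->B->plug->A
Char 11 ('H'): step: R->6, L=0; H->plug->H->R->D->L->B->refl->C->L'->E->R'->G->plug->G
Char 12 ('E'): step: R->7, L=0; E->plug->E->R->A->L->H->refl->A->L'->G->R'->H->plug->H
Final: ciphertext=CHBADFHBEAGH, RIGHT=7, LEFT=0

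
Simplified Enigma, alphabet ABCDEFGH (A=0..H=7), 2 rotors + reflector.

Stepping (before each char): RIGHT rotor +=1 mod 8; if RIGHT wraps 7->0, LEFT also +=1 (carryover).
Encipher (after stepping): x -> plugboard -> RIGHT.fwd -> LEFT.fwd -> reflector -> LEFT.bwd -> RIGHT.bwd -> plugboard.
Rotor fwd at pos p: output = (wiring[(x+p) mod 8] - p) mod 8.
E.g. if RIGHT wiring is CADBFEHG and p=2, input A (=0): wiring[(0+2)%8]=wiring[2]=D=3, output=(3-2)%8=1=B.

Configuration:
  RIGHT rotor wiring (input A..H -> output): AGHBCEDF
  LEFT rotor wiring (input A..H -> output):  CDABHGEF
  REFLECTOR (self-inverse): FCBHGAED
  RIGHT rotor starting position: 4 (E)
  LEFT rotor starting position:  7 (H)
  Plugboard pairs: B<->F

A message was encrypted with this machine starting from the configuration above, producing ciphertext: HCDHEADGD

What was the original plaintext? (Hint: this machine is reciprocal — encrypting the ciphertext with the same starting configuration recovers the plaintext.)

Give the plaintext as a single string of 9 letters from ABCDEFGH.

Char 1 ('H'): step: R->5, L=7; H->plug->H->R->F->L->A->refl->F->L'->H->R'->A->plug->A
Char 2 ('C'): step: R->6, L=7; C->plug->C->R->C->L->E->refl->G->L'->A->R'->D->plug->D
Char 3 ('D'): step: R->7, L=7; D->plug->D->R->A->L->G->refl->E->L'->C->R'->E->plug->E
Char 4 ('H'): step: R->0, L->0 (L advanced); H->plug->H->R->F->L->G->refl->E->L'->G->R'->B->plug->F
Char 5 ('E'): step: R->1, L=0; E->plug->E->R->D->L->B->refl->C->L'->A->R'->C->plug->C
Char 6 ('A'): step: R->2, L=0; A->plug->A->R->F->L->G->refl->E->L'->G->R'->G->plug->G
Char 7 ('D'): step: R->3, L=0; D->plug->D->R->A->L->C->refl->B->L'->D->R'->G->plug->G
Char 8 ('G'): step: R->4, L=0; G->plug->G->R->D->L->B->refl->C->L'->A->R'->B->plug->F
Char 9 ('D'): step: R->5, L=0; D->plug->D->R->D->L->B->refl->C->L'->A->R'->C->plug->C

Answer: ADEFCGGFC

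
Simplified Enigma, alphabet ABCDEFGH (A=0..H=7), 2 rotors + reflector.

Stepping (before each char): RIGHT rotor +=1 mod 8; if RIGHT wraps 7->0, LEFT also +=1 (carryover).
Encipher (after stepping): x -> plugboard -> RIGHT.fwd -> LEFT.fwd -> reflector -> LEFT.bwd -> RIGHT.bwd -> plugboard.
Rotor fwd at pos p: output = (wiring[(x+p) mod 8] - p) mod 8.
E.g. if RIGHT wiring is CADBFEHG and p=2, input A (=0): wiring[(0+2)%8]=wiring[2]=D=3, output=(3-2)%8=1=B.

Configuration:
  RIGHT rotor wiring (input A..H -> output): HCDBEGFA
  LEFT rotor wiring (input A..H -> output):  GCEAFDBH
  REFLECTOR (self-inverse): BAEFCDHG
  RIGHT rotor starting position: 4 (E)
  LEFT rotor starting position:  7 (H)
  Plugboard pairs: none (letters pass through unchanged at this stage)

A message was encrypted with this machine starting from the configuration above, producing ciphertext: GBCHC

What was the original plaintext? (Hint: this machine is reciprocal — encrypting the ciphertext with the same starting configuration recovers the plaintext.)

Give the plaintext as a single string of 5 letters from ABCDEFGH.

Char 1 ('G'): step: R->5, L=7; G->plug->G->R->E->L->B->refl->A->L'->A->R'->B->plug->B
Char 2 ('B'): step: R->6, L=7; B->plug->B->R->C->L->D->refl->F->L'->D->R'->F->plug->F
Char 3 ('C'): step: R->7, L=7; C->plug->C->R->D->L->F->refl->D->L'->C->R'->E->plug->E
Char 4 ('H'): step: R->0, L->0 (L advanced); H->plug->H->R->A->L->G->refl->H->L'->H->R'->A->plug->A
Char 5 ('C'): step: R->1, L=0; C->plug->C->R->A->L->G->refl->H->L'->H->R'->G->plug->G

Answer: BFEAG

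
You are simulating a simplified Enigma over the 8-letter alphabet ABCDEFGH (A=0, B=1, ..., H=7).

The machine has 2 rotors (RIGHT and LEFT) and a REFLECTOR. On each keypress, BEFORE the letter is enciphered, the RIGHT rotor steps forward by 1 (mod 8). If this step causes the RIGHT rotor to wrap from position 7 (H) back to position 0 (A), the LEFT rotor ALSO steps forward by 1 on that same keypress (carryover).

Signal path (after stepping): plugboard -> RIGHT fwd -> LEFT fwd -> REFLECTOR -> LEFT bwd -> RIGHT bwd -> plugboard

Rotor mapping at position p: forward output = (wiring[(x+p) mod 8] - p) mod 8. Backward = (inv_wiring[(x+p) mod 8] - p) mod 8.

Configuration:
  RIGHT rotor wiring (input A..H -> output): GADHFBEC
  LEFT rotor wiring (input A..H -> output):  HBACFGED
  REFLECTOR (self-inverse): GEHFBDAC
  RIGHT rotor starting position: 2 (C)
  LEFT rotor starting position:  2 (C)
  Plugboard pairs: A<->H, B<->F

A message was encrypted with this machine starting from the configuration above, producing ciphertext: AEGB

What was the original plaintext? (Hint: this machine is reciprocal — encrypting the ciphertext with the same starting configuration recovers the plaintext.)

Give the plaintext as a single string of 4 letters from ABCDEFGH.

Answer: DDBC

Derivation:
Char 1 ('A'): step: R->3, L=2; A->plug->H->R->A->L->G->refl->A->L'->B->R'->D->plug->D
Char 2 ('E'): step: R->4, L=2; E->plug->E->R->C->L->D->refl->F->L'->G->R'->D->plug->D
Char 3 ('G'): step: R->5, L=2; G->plug->G->R->C->L->D->refl->F->L'->G->R'->F->plug->B
Char 4 ('B'): step: R->6, L=2; B->plug->F->R->B->L->A->refl->G->L'->A->R'->C->plug->C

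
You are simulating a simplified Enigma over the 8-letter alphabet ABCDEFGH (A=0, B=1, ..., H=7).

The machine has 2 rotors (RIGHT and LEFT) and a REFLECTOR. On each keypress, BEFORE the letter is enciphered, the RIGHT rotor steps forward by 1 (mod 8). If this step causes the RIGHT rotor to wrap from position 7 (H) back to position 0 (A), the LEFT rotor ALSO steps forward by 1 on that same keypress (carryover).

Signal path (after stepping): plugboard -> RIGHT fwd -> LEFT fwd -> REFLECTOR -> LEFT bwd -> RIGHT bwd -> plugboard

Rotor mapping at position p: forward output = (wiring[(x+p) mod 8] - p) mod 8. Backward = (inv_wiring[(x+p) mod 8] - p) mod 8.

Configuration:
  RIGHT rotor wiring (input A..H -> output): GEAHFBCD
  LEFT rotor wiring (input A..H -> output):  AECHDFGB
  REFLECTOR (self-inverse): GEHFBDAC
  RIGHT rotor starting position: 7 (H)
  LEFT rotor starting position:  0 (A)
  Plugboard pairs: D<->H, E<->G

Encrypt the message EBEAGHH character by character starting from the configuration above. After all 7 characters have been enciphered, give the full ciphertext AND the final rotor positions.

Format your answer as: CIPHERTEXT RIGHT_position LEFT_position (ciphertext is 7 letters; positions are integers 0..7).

Char 1 ('E'): step: R->0, L->1 (L advanced); E->plug->G->R->C->L->G->refl->A->L'->G->R'->A->plug->A
Char 2 ('B'): step: R->1, L=1; B->plug->B->R->H->L->H->refl->C->L'->D->R'->A->plug->A
Char 3 ('E'): step: R->2, L=1; E->plug->G->R->E->L->E->refl->B->L'->B->R'->F->plug->F
Char 4 ('A'): step: R->3, L=1; A->plug->A->R->E->L->E->refl->B->L'->B->R'->G->plug->E
Char 5 ('G'): step: R->4, L=1; G->plug->E->R->C->L->G->refl->A->L'->G->R'->C->plug->C
Char 6 ('H'): step: R->5, L=1; H->plug->D->R->B->L->B->refl->E->L'->E->R'->A->plug->A
Char 7 ('H'): step: R->6, L=1; H->plug->D->R->G->L->A->refl->G->L'->C->R'->E->plug->G
Final: ciphertext=AAFECAG, RIGHT=6, LEFT=1

Answer: AAFECAG 6 1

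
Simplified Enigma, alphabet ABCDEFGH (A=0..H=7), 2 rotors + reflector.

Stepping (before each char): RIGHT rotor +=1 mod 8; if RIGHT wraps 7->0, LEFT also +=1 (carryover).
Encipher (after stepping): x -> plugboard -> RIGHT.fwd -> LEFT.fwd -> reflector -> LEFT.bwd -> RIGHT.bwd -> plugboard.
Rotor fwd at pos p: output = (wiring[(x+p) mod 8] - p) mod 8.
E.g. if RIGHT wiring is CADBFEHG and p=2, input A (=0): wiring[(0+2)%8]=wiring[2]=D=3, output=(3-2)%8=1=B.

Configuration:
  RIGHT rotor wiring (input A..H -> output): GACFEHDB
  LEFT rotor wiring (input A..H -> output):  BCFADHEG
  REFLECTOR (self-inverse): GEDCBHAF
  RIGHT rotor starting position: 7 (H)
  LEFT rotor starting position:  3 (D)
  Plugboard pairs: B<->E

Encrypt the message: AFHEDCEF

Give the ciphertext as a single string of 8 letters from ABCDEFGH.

Answer: FHFFBGHA

Derivation:
Char 1 ('A'): step: R->0, L->4 (L advanced); A->plug->A->R->G->L->B->refl->E->L'->H->R'->F->plug->F
Char 2 ('F'): step: R->1, L=4; F->plug->F->R->C->L->A->refl->G->L'->F->R'->H->plug->H
Char 3 ('H'): step: R->2, L=4; H->plug->H->R->G->L->B->refl->E->L'->H->R'->F->plug->F
Char 4 ('E'): step: R->3, L=4; E->plug->B->R->B->L->D->refl->C->L'->D->R'->F->plug->F
Char 5 ('D'): step: R->4, L=4; D->plug->D->R->F->L->G->refl->A->L'->C->R'->E->plug->B
Char 6 ('C'): step: R->5, L=4; C->plug->C->R->E->L->F->refl->H->L'->A->R'->G->plug->G
Char 7 ('E'): step: R->6, L=4; E->plug->B->R->D->L->C->refl->D->L'->B->R'->H->plug->H
Char 8 ('F'): step: R->7, L=4; F->plug->F->R->F->L->G->refl->A->L'->C->R'->A->plug->A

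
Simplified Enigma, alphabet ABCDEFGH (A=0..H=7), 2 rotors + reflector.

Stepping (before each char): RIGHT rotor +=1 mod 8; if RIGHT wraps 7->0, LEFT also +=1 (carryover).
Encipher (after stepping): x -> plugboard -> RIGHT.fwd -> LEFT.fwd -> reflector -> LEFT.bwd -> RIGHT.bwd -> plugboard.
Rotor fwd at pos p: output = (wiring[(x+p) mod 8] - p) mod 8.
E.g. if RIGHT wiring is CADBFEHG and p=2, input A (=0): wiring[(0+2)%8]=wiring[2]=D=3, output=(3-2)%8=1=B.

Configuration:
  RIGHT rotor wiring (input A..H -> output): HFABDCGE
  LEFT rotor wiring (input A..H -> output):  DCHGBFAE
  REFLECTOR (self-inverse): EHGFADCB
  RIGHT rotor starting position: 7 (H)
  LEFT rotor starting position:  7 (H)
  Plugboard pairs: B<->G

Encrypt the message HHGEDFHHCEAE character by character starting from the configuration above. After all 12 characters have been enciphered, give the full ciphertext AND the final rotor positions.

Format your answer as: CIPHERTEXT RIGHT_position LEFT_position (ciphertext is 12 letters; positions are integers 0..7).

Char 1 ('H'): step: R->0, L->0 (L advanced); H->plug->H->R->E->L->B->refl->H->L'->C->R'->F->plug->F
Char 2 ('H'): step: R->1, L=0; H->plug->H->R->G->L->A->refl->E->L'->H->R'->B->plug->G
Char 3 ('G'): step: R->2, L=0; G->plug->B->R->H->L->E->refl->A->L'->G->R'->A->plug->A
Char 4 ('E'): step: R->3, L=0; E->plug->E->R->B->L->C->refl->G->L'->D->R'->D->plug->D
Char 5 ('D'): step: R->4, L=0; D->plug->D->R->A->L->D->refl->F->L'->F->R'->H->plug->H
Char 6 ('F'): step: R->5, L=0; F->plug->F->R->D->L->G->refl->C->L'->B->R'->B->plug->G
Char 7 ('H'): step: R->6, L=0; H->plug->H->R->E->L->B->refl->H->L'->C->R'->E->plug->E
Char 8 ('H'): step: R->7, L=0; H->plug->H->R->H->L->E->refl->A->L'->G->R'->C->plug->C
Char 9 ('C'): step: R->0, L->1 (L advanced); C->plug->C->R->A->L->B->refl->H->L'->F->R'->B->plug->G
Char 10 ('E'): step: R->1, L=1; E->plug->E->R->B->L->G->refl->C->L'->H->R'->B->plug->G
Char 11 ('A'): step: R->2, L=1; A->plug->A->R->G->L->D->refl->F->L'->C->R'->F->plug->F
Char 12 ('E'): step: R->3, L=1; E->plug->E->R->B->L->G->refl->C->L'->H->R'->C->plug->C
Final: ciphertext=FGADHGECGGFC, RIGHT=3, LEFT=1

Answer: FGADHGECGGFC 3 1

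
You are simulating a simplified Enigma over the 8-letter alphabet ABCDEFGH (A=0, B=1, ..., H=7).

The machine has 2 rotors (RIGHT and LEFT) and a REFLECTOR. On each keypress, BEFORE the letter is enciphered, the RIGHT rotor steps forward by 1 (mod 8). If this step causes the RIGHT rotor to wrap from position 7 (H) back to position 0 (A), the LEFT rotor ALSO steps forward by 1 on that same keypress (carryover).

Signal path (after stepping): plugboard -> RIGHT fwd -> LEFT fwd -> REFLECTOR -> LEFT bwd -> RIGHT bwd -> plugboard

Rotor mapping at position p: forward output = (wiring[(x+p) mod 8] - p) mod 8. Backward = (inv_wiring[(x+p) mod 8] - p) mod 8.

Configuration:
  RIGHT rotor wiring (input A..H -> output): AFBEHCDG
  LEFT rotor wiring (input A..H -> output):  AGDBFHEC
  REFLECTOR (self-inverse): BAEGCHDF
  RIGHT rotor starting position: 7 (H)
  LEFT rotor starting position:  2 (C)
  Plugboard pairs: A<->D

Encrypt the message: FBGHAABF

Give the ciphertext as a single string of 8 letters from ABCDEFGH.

Char 1 ('F'): step: R->0, L->3 (L advanced); F->plug->F->R->C->L->E->refl->C->L'->B->R'->C->plug->C
Char 2 ('B'): step: R->1, L=3; B->plug->B->R->A->L->G->refl->D->L'->G->R'->D->plug->A
Char 3 ('G'): step: R->2, L=3; G->plug->G->R->G->L->D->refl->G->L'->A->R'->D->plug->A
Char 4 ('H'): step: R->3, L=3; H->plug->H->R->G->L->D->refl->G->L'->A->R'->D->plug->A
Char 5 ('A'): step: R->4, L=3; A->plug->D->R->C->L->E->refl->C->L'->B->R'->F->plug->F
Char 6 ('A'): step: R->5, L=3; A->plug->D->R->D->L->B->refl->A->L'->H->R'->G->plug->G
Char 7 ('B'): step: R->6, L=3; B->plug->B->R->A->L->G->refl->D->L'->G->R'->F->plug->F
Char 8 ('F'): step: R->7, L=3; F->plug->F->R->A->L->G->refl->D->L'->G->R'->C->plug->C

Answer: CAAAFGFC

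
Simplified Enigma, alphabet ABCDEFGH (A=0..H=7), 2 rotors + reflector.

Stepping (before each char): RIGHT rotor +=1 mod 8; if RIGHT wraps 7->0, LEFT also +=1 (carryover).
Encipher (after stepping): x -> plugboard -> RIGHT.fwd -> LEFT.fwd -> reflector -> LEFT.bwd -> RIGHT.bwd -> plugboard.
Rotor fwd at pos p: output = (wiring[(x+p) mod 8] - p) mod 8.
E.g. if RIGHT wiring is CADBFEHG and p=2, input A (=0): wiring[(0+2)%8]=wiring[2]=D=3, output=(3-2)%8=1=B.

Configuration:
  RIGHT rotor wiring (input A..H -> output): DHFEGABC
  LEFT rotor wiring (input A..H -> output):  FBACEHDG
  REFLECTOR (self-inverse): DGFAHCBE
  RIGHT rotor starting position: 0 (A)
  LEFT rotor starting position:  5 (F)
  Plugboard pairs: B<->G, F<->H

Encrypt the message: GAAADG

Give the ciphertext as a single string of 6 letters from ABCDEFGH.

Char 1 ('G'): step: R->1, L=5; G->plug->B->R->E->L->E->refl->H->L'->H->R'->E->plug->E
Char 2 ('A'): step: R->2, L=5; A->plug->A->R->D->L->A->refl->D->L'->F->R'->H->plug->F
Char 3 ('A'): step: R->3, L=5; A->plug->A->R->B->L->G->refl->B->L'->C->R'->H->plug->F
Char 4 ('A'): step: R->4, L=5; A->plug->A->R->C->L->B->refl->G->L'->B->R'->G->plug->B
Char 5 ('D'): step: R->5, L=5; D->plug->D->R->G->L->F->refl->C->L'->A->R'->F->plug->H
Char 6 ('G'): step: R->6, L=5; G->plug->B->R->E->L->E->refl->H->L'->H->R'->E->plug->E

Answer: EFFBHE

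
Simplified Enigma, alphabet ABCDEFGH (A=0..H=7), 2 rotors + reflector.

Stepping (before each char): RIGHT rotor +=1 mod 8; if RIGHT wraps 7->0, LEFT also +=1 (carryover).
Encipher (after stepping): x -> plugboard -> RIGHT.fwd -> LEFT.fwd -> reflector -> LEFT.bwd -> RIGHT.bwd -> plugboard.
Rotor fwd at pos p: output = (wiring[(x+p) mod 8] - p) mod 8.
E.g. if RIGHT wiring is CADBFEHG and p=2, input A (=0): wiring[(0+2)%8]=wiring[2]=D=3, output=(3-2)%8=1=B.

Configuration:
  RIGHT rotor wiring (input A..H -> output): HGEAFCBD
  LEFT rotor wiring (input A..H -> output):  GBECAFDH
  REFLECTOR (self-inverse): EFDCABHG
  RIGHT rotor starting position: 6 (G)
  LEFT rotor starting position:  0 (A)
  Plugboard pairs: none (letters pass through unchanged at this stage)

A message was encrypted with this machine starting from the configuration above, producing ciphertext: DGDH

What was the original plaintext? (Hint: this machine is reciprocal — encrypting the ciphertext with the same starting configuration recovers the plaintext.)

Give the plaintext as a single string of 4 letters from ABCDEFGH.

Answer: EEFD

Derivation:
Char 1 ('D'): step: R->7, L=0; D->plug->D->R->F->L->F->refl->B->L'->B->R'->E->plug->E
Char 2 ('G'): step: R->0, L->1 (L advanced); G->plug->G->R->B->L->D->refl->C->L'->F->R'->E->plug->E
Char 3 ('D'): step: R->1, L=1; D->plug->D->R->E->L->E->refl->A->L'->A->R'->F->plug->F
Char 4 ('H'): step: R->2, L=1; H->plug->H->R->E->L->E->refl->A->L'->A->R'->D->plug->D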